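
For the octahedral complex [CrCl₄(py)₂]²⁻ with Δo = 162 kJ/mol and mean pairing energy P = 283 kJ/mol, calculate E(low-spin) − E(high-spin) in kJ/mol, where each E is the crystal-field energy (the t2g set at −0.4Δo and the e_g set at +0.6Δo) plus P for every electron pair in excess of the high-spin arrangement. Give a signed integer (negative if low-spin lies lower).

121

Ligand charges: 4×(-1) from Cl⁻ and 2×(+0) from py sum to -4; with overall charge -2, Cr is +2.
Cr sits in group 6; removing 2 electrons leaves Cr²⁺ with 6 − 2 = 4 d electrons.
High-spin d⁴ fills as t2g^3 e_g^1 with CFSE 3(−0.4) + 1(+0.6) = -0.6Δo = -97 kJ/mol.
Low-spin t2g^4 e_g^0 gives -1.6Δo = -259 kJ/mol, but forming 1 extra pair costs 1P = 283 kJ/mol, so E(LS) = -259 + 283 = 24 kJ/mol.
The difference is 24 − (-97) = 121 kJ/mol, so high-spin lies lower.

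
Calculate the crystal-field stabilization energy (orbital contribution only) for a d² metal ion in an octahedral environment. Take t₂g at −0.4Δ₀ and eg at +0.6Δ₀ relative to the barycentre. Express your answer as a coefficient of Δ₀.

Configuration: t₂g² eg⁰.
CFSE = 2(-0.4Δ₀) + 0(0.6Δ₀) = -0.8Δ₀ + 0.0Δ₀ = -0.8Δ₀.

-0.8 Δ₀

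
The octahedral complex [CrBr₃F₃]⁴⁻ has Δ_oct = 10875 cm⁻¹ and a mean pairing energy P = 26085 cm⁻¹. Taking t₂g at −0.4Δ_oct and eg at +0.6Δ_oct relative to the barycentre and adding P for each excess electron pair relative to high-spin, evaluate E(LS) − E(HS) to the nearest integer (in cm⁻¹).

Ligand charges: 3×(-1) from Br⁻ and 3×(-1) from F⁻ sum to -6; with overall charge -4, Cr is +2.
Cr²⁺: group 6, so d-count = 6 − 2 = 4.
High-spin: t₂g³ eg¹, CFSE = -0.6Δ_oct = -6525 cm⁻¹.
Low-spin: t₂g⁴ eg⁰, orbital CFSE = -1.6Δ_oct = -17400 cm⁻¹; plus 1 excess pair × P = +26085 cm⁻¹; total 8685 cm⁻¹.
Thus E(LS) − E(HS) = 15210 cm⁻¹.

15210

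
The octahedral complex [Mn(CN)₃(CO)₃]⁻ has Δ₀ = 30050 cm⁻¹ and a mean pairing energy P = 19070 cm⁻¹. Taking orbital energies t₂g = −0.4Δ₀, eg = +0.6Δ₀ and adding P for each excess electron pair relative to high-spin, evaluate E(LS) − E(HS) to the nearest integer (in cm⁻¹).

-21960

Ligand charges: 3×(-1) from CN⁻ and 3×(+0) from CO sum to -3; with overall charge -1, Mn is +2.
Group 7 minus oxidation state +2 gives a d⁵ configuration for Mn²⁺.
High-spin: t₂g³ eg², CFSE = 0.0Δ₀ = 0 cm⁻¹.
Low-spin t₂g⁵ eg⁰ gives -2.0Δ₀ = -60100 cm⁻¹, but forming 2 extra pairs costs 2P = 38140 cm⁻¹, so E(LS) = -60100 + 38140 = -21960 cm⁻¹.
Thus E(LS) − E(HS) = -21960 cm⁻¹.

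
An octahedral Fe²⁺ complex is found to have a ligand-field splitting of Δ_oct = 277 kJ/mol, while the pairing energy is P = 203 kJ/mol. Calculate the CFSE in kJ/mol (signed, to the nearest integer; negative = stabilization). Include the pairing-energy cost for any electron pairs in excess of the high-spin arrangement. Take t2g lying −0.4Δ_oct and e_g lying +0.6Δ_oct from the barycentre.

-259

Group 8 minus oxidation state +2 gives a d⁶ configuration for Fe²⁺.
Since Δ_oct = 277 kJ/mol > P = 203 kJ/mol, the complex adopts the low-spin configuration.
Configuration: t2g^6 e_g^0.
Orbital CFSE = -2.4Δ_oct = -2.4 × 277 = -665 kJ/mol.
Excess pairs vs high-spin: 3 − 1 = 2; pairing cost = +406 kJ/mol.
Net CFSE = -665 + 406 = -259 kJ/mol.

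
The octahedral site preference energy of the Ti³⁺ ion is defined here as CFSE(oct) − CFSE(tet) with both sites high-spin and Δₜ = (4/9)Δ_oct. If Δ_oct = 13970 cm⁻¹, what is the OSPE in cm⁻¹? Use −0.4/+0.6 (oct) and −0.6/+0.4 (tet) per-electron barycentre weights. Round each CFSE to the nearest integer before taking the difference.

-1863

Ti is in group 4, so Ti³⁺ is d¹ (4 − 3 = 1).
Octahedral (high-spin): t₂g¹ eg⁰, CFSE = 1(−0.4) + 0(+0.6) = -0.4Δ_oct = -0.4 × 13970 = -5588 cm⁻¹.
Tetrahedral: e¹ t₂⁰, CFSE = 1(−0.6) + 0(+0.4) = -0.6Δₜ = -0.6 × (4/9) × 13970 = -3725 cm⁻¹.
Subtracting, OSPE = -5588 − (-3725) = -1863 cm⁻¹.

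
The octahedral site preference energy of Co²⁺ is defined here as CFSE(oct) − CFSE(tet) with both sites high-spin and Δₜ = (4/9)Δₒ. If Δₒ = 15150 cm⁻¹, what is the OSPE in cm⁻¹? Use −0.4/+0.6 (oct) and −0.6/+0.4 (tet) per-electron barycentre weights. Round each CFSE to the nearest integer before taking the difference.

Co²⁺: group 9, so d-count = 9 − 2 = 7.
In an octahedral site d⁷ (HS) is t₂g⁵ eg², giving CFSE(oct) = -0.8Δₒ = -12120 cm⁻¹.
Tetrahedral e⁴ t₂³ gives -1.2Δₜ = -1.2 × (4/9) × 15150 = -8080 cm⁻¹.
OSPE = -12120 − (-8080) = -4040 cm⁻¹.

-4040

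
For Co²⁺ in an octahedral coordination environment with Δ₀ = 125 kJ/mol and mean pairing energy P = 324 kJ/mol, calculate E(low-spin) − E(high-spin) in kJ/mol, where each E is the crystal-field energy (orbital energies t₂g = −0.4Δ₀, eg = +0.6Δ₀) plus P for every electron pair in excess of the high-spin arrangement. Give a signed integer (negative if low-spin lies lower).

199

Co sits in group 9; removing 2 electrons leaves Co²⁺ with 9 − 2 = 7 d electrons.
High-spin: t₂g⁵ eg², CFSE = -0.8Δ₀ = -100 kJ/mol.
Low-spin t₂g⁶ eg¹ gives -1.8Δ₀ = -225 kJ/mol, but forming 1 extra pair costs 1P = 324 kJ/mol, so E(LS) = -225 + 324 = 99 kJ/mol.
E(LS) − E(HS) = 99 − (-100) = 199 kJ/mol.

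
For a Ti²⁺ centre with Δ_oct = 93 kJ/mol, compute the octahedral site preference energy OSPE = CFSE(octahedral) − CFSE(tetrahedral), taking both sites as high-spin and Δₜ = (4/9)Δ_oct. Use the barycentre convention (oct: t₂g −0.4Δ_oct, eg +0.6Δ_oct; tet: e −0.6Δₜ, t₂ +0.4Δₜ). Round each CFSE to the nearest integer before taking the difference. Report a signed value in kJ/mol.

Ti²⁺: group 4, so d-count = 4 − 2 = 2.
In an octahedral site d² (HS) is t₂g² eg⁰, giving CFSE(oct) = -0.8Δ_oct = -74 kJ/mol.
Tetrahedral: e² t₂⁰, CFSE = 2(−0.6) + 0(+0.4) = -1.2Δₜ = -1.2 × (4/9) × 93 = -50 kJ/mol.
OSPE = -74 − (-50) = -24 kJ/mol.

-24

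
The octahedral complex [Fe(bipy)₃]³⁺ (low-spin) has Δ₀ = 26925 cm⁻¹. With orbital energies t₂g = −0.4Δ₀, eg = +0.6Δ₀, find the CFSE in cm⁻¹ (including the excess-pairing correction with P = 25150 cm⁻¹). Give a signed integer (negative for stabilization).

bipy is neutral, so the +3 overall charge sits on Fe: oxidation state +3.
Group 8 minus oxidation state +3 gives a d⁵ configuration for Fe³⁺.
The d⁵ electrons fill as t₂g⁵ eg⁰.
The orbital stabilization is -2.0Δ₀ = -2.0 × 26925 = -53850 cm⁻¹.
Relative to high-spin t₂g³ eg² (0 paired), the low-spin configuration has 2 additional pairs, contributing +2 × 25150 = +50300 cm⁻¹.
Overall CFSE = -53850 + 50300 = -3550 cm⁻¹.

-3550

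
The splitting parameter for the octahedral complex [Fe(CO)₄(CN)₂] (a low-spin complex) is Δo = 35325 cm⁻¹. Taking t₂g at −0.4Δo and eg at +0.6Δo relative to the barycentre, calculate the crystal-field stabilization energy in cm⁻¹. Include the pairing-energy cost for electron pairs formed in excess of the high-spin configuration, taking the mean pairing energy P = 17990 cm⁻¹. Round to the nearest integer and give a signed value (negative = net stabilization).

Ligand charges: 4×(+0) from CO and 2×(-1) from CN⁻ sum to -2; with overall charge +0, Fe is +2.
Fe is in group 8, so Fe²⁺ is d⁶ (8 − 2 = 6).
Electron filling gives t₂g⁶ eg⁰.
The orbital stabilization is -2.4Δo = -2.4 × 35325 = -84780 cm⁻¹.
Relative to high-spin t₂g⁴ eg² (1 paired), the low-spin configuration has 2 additional pairs, contributing +2 × 17990 = +35980 cm⁻¹.
Combining: -84780 + 35980 = -48800 cm⁻¹.

-48800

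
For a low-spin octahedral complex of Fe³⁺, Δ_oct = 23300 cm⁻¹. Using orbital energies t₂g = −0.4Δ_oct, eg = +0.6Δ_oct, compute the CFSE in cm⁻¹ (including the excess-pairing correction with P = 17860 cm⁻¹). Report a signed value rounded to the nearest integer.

-10880

Fe³⁺: group 8, so d-count = 8 − 3 = 5.
Configuration: t₂g⁵ eg⁰.
Orbital CFSE = 5(-0.4) + 0(0.6) = -2.0Δ_oct = -2.0 × 23300 = -46600 cm⁻¹.
Pairing penalty: 2 pairs vs 0 in the high-spin reference → 2 extra × P = 35720 cm⁻¹.
Combining: -46600 + 35720 = -10880 cm⁻¹.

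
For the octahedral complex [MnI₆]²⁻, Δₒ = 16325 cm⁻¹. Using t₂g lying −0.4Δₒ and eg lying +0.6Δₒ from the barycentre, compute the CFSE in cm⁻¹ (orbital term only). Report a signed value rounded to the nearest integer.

Each I⁻ contributes -1; 6 × (-1) = -6. With overall charge -2, Mn is in the +4 oxidation state.
Group 7 minus oxidation state +4 gives a d³ configuration for Mn⁴⁺.
Configuration: t₂g³ eg⁰.
Orbital CFSE = 3(-0.4) + 0(0.6) = -1.2Δₒ = -1.2 × 16325 = -19590 cm⁻¹.

-19590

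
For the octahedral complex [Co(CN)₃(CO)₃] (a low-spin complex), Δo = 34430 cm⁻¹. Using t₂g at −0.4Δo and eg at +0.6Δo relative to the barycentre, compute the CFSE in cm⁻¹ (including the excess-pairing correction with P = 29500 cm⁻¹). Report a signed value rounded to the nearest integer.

-23632

Ligand charges: 3×(-1) from CN⁻ and 3×(+0) from CO sum to -3; with overall charge +0, Co is +3.
Co³⁺: group 9, so d-count = 9 − 3 = 6.
The d⁶ electrons fill as t₂g⁶ eg⁰.
The orbital stabilization is -2.4Δo = -2.4 × 34430 = -82632 cm⁻¹.
Pairing penalty: 3 pairs vs 1 in the high-spin reference → 2 extra × P = 59000 cm⁻¹.
Net CFSE = -82632 + 59000 = -23632 cm⁻¹.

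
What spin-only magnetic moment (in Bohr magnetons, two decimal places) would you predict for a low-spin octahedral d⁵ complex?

Configuration: t2g^5 e_g^0 → 1 unpaired electron.
μ(spin-only) = √[1(1+2)] = √3 ≈ 1.73 Bohr magnetons.

1.73 Bohr magnetons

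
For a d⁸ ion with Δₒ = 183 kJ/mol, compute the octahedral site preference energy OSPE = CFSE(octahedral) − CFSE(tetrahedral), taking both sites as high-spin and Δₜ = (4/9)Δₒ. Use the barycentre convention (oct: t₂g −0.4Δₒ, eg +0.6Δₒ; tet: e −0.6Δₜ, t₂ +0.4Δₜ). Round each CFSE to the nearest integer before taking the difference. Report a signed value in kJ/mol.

In an octahedral site d⁸ (HS) is t2g^6 e_g^2, giving CFSE(oct) = -1.2Δₒ = -220 kJ/mol.
In a tetrahedral site the filling is e^4 t2^4: CFSE(tet) = -0.8Δₜ = -0.8 × (4/9)(183) = -65 kJ/mol.
OSPE = -220 − (-65) = -155 kJ/mol.

-155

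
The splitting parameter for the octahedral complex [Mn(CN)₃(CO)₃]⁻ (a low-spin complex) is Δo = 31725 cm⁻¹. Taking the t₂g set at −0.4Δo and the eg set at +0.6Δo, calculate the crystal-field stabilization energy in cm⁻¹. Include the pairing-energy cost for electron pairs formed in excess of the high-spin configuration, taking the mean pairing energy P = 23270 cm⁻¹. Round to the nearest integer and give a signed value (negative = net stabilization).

Ligand charges: 3×(-1) from CN⁻ and 3×(+0) from CO sum to -3; with overall charge -1, Mn is +2.
Group 7 minus oxidation state +2 gives a d⁵ configuration for Mn²⁺.
Configuration: t₂g⁵ eg⁰.
CFSE(orbital) = 5×(-0.4Δo) + 0×(0.6Δo) = -2.0Δo; with Δo = 31725 cm⁻¹ that is -63450 cm⁻¹.
High-spin d⁵ would be t₂g³ eg² with 0 pairs; low-spin has 2, so 2 excess pairs cost +2P = +46540 cm⁻¹.
Net CFSE = -63450 + 46540 = -16910 cm⁻¹.

-16910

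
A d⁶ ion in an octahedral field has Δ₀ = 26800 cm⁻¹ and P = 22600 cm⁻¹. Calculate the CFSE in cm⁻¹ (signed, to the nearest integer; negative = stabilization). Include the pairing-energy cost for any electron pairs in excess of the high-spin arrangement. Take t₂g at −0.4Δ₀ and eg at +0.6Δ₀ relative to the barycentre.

-19120

Δ₀ > P, so pairing is preferred: the ground state is low-spin.
That gives t₂g⁶ eg⁰.
Orbital CFSE = -2.4Δ₀ = -2.4 × 26800 = -64320 cm⁻¹.
Excess pairs vs high-spin: 3 − 1 = 2; pairing cost = +45200 cm⁻¹.
Net CFSE = -64320 + 45200 = -19120 cm⁻¹.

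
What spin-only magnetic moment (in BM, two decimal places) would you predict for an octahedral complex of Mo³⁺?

3.87 BM

Mo³⁺: group 6, so d-count = 6 − 3 = 3.
Configuration: t₂g³ eg⁰ → 3 unpaired electrons.
μ(spin-only) = √[3(3+2)] = √15 ≈ 3.87 BM.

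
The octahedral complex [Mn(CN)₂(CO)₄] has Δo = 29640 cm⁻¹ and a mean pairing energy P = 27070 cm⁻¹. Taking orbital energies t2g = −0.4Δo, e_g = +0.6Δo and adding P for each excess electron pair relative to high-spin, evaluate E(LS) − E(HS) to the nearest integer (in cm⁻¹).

-5140

Ligand charges: 2×(-1) from CN⁻ and 4×(+0) from CO sum to -2; with overall charge +0, Mn is +2.
Mn is in group 7, so Mn²⁺ is d⁵ (7 − 2 = 5).
High-spin: t2g^3 e_g^2, CFSE = 0.0Δo = 0 cm⁻¹.
For low-spin the configuration is t2g^5 e_g^0: orbital energy -2.0 × 29640 = -59280 cm⁻¹, and 2 additional pairs relative to high-spin add 54140 cm⁻¹, giving -5140 cm⁻¹.
E(LS) − E(HS) = -5140 − (0) = -5140 cm⁻¹.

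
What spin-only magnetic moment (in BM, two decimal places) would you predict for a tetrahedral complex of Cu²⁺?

1.73 BM

Cu sits in group 11; removing 2 electrons leaves Cu²⁺ with 11 − 2 = 9 d electrons.
Tetrahedral splitting is small, so the complex is high-spin.
Configuration: e⁴ t₂⁵ → 1 unpaired electron.
μ(spin-only) = √[1(1+2)] = √3 ≈ 1.73 BM.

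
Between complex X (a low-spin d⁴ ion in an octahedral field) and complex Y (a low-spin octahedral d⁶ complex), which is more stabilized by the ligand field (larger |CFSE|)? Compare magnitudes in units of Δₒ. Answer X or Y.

X: t2g^4 e_g^0, CFSE = -1.6Δₒ.
Y: t₂g⁶ eg⁰, CFSE = -2.4Δₒ.
So Y has the larger |CFSE|.

Y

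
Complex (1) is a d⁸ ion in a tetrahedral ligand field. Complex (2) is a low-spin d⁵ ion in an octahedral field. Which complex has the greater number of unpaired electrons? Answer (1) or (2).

(1): With tetrahedral geometry the complex is necessarily high-spin; e^4 t2^4 → 2 unpaired.
(2): t₂g⁵ eg⁰ → 1 unpaired.
So (1) has more unpaired electrons.

(1)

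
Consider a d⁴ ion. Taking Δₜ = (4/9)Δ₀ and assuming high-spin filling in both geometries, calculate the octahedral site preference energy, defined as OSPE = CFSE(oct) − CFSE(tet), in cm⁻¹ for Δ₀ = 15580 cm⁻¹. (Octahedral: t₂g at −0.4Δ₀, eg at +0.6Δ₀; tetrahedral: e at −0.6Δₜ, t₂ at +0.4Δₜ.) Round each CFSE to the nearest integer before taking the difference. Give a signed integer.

-6578

Octahedral (high-spin): t2g^3 e_g^1, CFSE = 3(−0.4) + 1(+0.6) = -0.6Δ₀ = -0.6 × 15580 = -9348 cm⁻¹.
Tetrahedral: e^2 t2^2, CFSE = 2(−0.6) + 2(+0.4) = -0.4Δₜ = -0.4 × (4/9) × 15580 = -2770 cm⁻¹.
Subtracting, OSPE = -9348 − (-2770) = -6578 cm⁻¹.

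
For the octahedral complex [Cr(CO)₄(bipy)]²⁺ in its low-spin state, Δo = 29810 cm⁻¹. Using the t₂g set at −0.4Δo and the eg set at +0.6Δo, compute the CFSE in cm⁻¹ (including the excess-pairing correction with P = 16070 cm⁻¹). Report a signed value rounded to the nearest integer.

Ligand charges: 4×(+0) from CO and 1×(+0) from bipy sum to +0; with overall charge +2, Cr is +2.
Cr²⁺: group 6, so d-count = 6 − 2 = 4.
Configuration: t₂g⁴ eg⁰.
CFSE(orbital) = 4×(-0.4Δo) + 0×(0.6Δo) = -1.6Δo; with Δo = 29810 cm⁻¹ that is -47696 cm⁻¹.
Pairing penalty: 1 pair vs 0 in the high-spin reference → 1 extra × P = 16070 cm⁻¹.
Combining: -47696 + 16070 = -31626 cm⁻¹.

-31626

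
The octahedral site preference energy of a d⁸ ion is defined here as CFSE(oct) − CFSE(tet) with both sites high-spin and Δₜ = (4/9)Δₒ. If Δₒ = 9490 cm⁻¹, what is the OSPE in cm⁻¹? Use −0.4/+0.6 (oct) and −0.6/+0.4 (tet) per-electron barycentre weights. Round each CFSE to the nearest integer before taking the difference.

Octahedral high-spin t₂g⁶ eg²: CFSE = -1.2 × 9490 = -11388 cm⁻¹.
Tetrahedral e⁴ t₂⁴ gives -0.8Δₜ = -0.8 × (4/9) × 9490 = -3374 cm⁻¹.
OSPE = -11388 − (-3374) = -8014 cm⁻¹.

-8014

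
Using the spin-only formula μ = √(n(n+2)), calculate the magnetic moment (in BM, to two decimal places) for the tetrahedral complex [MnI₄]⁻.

Each I⁻ contributes -1; 4 × (-1) = -4. With overall charge -1, Mn is in the +3 oxidation state.
Mn sits in group 7; removing 3 electrons leaves Mn³⁺ with 7 − 3 = 4 d electrons.
Tetrahedral fields are weak (Δₜ ≈ 4/9 Δₒ), so electrons fill high-spin.
Configuration: e² t₂² → 4 unpaired electrons.
μ(spin-only) = √[4(4+2)] = √24 ≈ 4.90 BM.

4.90 BM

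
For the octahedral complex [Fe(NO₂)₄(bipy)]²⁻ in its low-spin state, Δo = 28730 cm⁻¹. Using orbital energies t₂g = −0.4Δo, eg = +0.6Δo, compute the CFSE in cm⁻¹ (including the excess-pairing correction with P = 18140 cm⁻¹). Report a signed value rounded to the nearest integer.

Ligand charges: 4×(-1) from NO₂⁻ and 1×(+0) from bipy sum to -4; with overall charge -2, Fe is +2.
Fe²⁺: group 8, so d-count = 8 − 2 = 6.
The d⁶ electrons fill as t₂g⁶ eg⁰.
CFSE(orbital) = 6×(-0.4Δo) + 0×(0.6Δo) = -2.4Δo; with Δo = 28730 cm⁻¹ that is -68952 cm⁻¹.
High-spin d⁶ would be t₂g⁴ eg² with 1 pair; low-spin has 3, so 2 excess pairs cost +2P = +36280 cm⁻¹.
Combining: -68952 + 36280 = -32672 cm⁻¹.

-32672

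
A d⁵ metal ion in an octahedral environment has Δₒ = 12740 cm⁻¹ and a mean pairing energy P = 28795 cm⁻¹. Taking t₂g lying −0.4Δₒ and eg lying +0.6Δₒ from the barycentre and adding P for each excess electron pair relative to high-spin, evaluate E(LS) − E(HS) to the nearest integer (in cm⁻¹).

In the high-spin limit (t₂g³ eg²) the orbital term is 0.0Δₒ = 0 cm⁻¹, with no excess pairing.
Low-spin: t₂g⁵ eg⁰, orbital CFSE = -2.0Δₒ = -25480 cm⁻¹; plus 2 excess pairs × P = +57590 cm⁻¹; total 32110 cm⁻¹.
The difference is 32110 − (0) = 32110 cm⁻¹, so high-spin lies lower.

32110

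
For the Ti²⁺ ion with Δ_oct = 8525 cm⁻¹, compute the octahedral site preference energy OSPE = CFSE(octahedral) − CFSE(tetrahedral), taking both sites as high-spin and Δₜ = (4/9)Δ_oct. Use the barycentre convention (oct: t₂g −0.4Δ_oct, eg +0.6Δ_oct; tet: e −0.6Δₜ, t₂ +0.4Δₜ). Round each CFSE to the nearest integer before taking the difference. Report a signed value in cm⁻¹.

Ti is in group 4, so Ti²⁺ is d² (4 − 2 = 2).
In an octahedral site d² (HS) is t2g^2 e_g^0, giving CFSE(oct) = -0.8Δ_oct = -6820 cm⁻¹.
Tetrahedral: e^2 t2^0, CFSE = 2(−0.6) + 0(+0.4) = -1.2Δₜ = -1.2 × (4/9) × 8525 = -4547 cm⁻¹.
OSPE = CFSE(oct) − CFSE(tet) = -6820 − (-4547) = -2273 cm⁻¹.

-2273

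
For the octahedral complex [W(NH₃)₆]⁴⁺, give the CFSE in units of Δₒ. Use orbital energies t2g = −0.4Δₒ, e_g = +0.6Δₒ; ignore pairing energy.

NH₃ is neutral, so the +4 overall charge sits on W: oxidation state +4.
W sits in group 6; removing 4 electrons leaves W⁴⁺ with 6 − 4 = 2 d electrons.
Configuration: t2g^2 e_g^0.
CFSE = 2(-0.4Δₒ) + 0(0.6Δₒ) = -0.8Δₒ + 0.0Δₒ = -0.8Δₒ.

-0.8 Δₒ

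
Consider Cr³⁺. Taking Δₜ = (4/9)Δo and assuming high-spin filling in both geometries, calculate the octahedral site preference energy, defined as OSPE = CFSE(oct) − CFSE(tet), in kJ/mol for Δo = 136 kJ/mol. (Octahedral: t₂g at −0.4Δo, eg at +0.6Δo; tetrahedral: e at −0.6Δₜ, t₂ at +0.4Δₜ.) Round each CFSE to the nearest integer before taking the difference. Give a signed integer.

Cr is in group 6, so Cr³⁺ is d³ (6 − 3 = 3).
Octahedral high-spin t2g^3 e_g^0: CFSE = -1.2 × 136 = -163 kJ/mol.
Tetrahedral: e^2 t2^1, CFSE = 2(−0.6) + 1(+0.4) = -0.8Δₜ = -0.8 × (4/9) × 136 = -48 kJ/mol.
Subtracting, OSPE = -163 − (-48) = -115 kJ/mol.

-115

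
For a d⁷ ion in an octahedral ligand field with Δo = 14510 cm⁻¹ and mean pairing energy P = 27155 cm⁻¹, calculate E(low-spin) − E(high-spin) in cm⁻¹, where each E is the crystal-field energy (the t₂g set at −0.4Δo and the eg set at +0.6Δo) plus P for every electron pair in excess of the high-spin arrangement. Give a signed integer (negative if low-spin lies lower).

12645

High-spin d⁷ fills as t₂g⁵ eg² with CFSE 5(−0.4) + 2(+0.6) = -0.8Δo = -11608 cm⁻¹.
Low-spin: t₂g⁶ eg¹, orbital CFSE = -1.8Δo = -26118 cm⁻¹; plus 1 excess pair × P = +27155 cm⁻¹; total 1037 cm⁻¹.
E(LS) − E(HS) = 1037 − (-11608) = 12645 cm⁻¹.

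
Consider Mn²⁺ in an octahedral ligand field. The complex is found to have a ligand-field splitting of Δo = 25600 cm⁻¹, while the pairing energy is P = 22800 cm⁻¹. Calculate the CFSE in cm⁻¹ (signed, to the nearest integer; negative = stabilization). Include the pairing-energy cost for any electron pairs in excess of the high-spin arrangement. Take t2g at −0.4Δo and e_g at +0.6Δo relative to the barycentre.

Mn²⁺: group 7, so d-count = 7 − 2 = 5.
Δo > P, so pairing is preferred: the ground state is low-spin.
Filling d⁵ accordingly: t2g^5 e_g^0.
Orbital CFSE = -2.0Δo = -2.0 × 25600 = -51200 cm⁻¹.
Excess pairs vs high-spin: 2 − 0 = 2; pairing cost = +45600 cm⁻¹.
Net CFSE = -51200 + 45600 = -5600 cm⁻¹.

-5600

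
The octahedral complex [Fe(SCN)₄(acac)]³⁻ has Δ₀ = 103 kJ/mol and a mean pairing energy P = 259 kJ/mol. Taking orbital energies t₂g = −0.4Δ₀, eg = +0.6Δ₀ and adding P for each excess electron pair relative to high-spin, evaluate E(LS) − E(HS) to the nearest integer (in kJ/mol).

Ligand charges: 4×(-1) from SCN⁻ and 1×(-1) from acac⁻ sum to -5; with overall charge -3, Fe is +2.
Fe sits in group 8; removing 2 electrons leaves Fe²⁺ with 8 − 2 = 6 d electrons.
High-spin: t₂g⁴ eg², CFSE = -0.4Δ₀ = -41 kJ/mol.
Low-spin: t₂g⁶ eg⁰, orbital CFSE = -2.4Δ₀ = -247 kJ/mol; plus 2 excess pairs × P = +518 kJ/mol; total 271 kJ/mol.
Thus E(LS) − E(HS) = 312 kJ/mol.

312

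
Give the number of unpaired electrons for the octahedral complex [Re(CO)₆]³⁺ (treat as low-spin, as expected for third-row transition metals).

2

CO is neutral, so the +3 overall charge sits on Re: oxidation state +3.
Re sits in group 7; removing 3 electrons leaves Re³⁺ with 7 − 3 = 4 d electrons.
Configuration: t₂g⁴ eg⁰, giving 2 unpaired electrons.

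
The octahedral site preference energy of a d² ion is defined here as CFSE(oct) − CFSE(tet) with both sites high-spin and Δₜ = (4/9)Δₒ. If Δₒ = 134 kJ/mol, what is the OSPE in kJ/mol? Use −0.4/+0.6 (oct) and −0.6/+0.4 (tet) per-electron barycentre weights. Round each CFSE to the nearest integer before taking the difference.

-36

Octahedral high-spin t2g^2 e_g^0: CFSE = -0.8 × 134 = -107 kJ/mol.
Tetrahedral e^2 t2^0 gives -1.2Δₜ = -1.2 × (4/9) × 134 = -71 kJ/mol.
OSPE = -107 − (-71) = -36 kJ/mol.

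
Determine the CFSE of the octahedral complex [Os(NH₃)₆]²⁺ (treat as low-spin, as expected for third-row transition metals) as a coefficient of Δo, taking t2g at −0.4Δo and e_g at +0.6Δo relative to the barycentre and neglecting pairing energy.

-2.4 Δo

NH₃ is neutral, so the +2 overall charge sits on Os: oxidation state +2.
Os²⁺: group 8, so d-count = 8 − 2 = 6.
Configuration: t2g^6 e_g^0.
CFSE = 6(-0.4Δo) + 0(0.6Δo) = -2.4Δo + 0.0Δo = -2.4Δo.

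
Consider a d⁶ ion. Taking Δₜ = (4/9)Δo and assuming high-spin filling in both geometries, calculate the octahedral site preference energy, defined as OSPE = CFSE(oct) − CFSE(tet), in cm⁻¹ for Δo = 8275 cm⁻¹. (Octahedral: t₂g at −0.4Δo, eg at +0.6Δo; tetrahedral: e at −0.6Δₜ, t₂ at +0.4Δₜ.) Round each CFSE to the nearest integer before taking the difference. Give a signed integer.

Octahedral (high-spin): t2g^4 e_g^2, CFSE = 4(−0.4) + 2(+0.6) = -0.4Δo = -0.4 × 8275 = -3310 cm⁻¹.
Tetrahedral e^3 t2^3 gives -0.6Δₜ = -0.6 × (4/9) × 8275 = -2207 cm⁻¹.
OSPE = -3310 − (-2207) = -1103 cm⁻¹.

-1103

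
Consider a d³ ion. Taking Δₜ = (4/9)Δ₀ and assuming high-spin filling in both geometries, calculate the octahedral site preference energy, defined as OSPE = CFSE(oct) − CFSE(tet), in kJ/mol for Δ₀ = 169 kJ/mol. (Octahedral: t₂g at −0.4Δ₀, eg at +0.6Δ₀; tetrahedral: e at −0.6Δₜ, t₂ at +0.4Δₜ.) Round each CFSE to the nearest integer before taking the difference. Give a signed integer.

-143

In an octahedral site d³ (HS) is t₂g³ eg⁰, giving CFSE(oct) = -1.2Δ₀ = -203 kJ/mol.
In a tetrahedral site the filling is e² t₂¹: CFSE(tet) = -0.8Δₜ = -0.8 × (4/9)(169) = -60 kJ/mol.
OSPE = CFSE(oct) − CFSE(tet) = -203 − (-60) = -143 kJ/mol.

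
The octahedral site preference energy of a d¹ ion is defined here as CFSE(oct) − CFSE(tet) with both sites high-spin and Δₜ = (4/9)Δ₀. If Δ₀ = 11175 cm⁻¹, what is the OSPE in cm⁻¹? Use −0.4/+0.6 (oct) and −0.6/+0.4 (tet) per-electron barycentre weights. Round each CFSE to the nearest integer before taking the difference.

-1490

Octahedral high-spin t₂g¹ eg⁰: CFSE = -0.4 × 11175 = -4470 cm⁻¹.
Tetrahedral e¹ t₂⁰ gives -0.6Δₜ = -0.6 × (4/9) × 11175 = -2980 cm⁻¹.
Subtracting, OSPE = -4470 − (-2980) = -1490 cm⁻¹.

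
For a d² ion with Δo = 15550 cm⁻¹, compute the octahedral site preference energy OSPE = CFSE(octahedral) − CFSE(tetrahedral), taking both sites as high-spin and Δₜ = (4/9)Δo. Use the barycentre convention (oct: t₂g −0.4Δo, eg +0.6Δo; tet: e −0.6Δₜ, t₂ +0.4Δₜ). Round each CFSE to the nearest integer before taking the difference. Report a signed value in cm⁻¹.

-4147

Octahedral (high-spin): t₂g² eg⁰, CFSE = 2(−0.4) + 0(+0.6) = -0.8Δo = -0.8 × 15550 = -12440 cm⁻¹.
Tetrahedral e² t₂⁰ gives -1.2Δₜ = -1.2 × (4/9) × 15550 = -8293 cm⁻¹.
OSPE = -12440 − (-8293) = -4147 cm⁻¹.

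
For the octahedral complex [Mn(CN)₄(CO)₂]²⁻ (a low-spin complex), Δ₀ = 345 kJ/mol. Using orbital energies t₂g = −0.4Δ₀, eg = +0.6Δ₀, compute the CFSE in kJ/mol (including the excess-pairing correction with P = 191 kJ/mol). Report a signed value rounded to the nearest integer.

-308

Ligand charges: 4×(-1) from CN⁻ and 2×(+0) from CO sum to -4; with overall charge -2, Mn is +2.
Mn sits in group 7; removing 2 electrons leaves Mn²⁺ with 7 − 2 = 5 d electrons.
Electron filling gives t₂g⁵ eg⁰.
The orbital stabilization is -2.0Δ₀ = -2.0 × 345 = -690 kJ/mol.
Relative to high-spin t₂g³ eg² (0 paired), the low-spin configuration has 2 additional pairs, contributing +2 × 191 = +382 kJ/mol.
Combining: -690 + 382 = -308 kJ/mol.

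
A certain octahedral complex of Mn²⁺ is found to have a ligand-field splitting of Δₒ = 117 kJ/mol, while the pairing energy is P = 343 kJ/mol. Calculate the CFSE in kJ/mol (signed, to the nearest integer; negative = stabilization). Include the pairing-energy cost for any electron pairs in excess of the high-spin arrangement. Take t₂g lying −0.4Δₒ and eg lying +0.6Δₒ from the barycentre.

Group 7 minus oxidation state +2 gives a d⁵ configuration for Mn²⁺.
Δₒ < P, so pairing is avoided: the ground state is high-spin.
That gives t₂g³ eg².
Orbital CFSE = 0.0Δₒ = 0.0 × 117 = 0 kJ/mol.
High-spin has no excess pairs, so no pairing correction applies.

0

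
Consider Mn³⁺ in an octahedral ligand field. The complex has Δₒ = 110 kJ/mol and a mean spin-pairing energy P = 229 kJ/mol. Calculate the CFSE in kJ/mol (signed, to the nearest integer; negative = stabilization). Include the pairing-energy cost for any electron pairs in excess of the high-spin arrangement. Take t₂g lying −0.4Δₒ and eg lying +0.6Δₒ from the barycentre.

Mn sits in group 7; removing 3 electrons leaves Mn³⁺ with 7 − 3 = 4 d electrons.
Since Δₒ = 110 kJ/mol < P = 229 kJ/mol, the complex adopts the high-spin configuration.
Configuration: t₂g³ eg¹.
Orbital CFSE = -0.6Δₒ = -0.6 × 110 = -66 kJ/mol.
High-spin has no excess pairs, so no pairing correction applies.

-66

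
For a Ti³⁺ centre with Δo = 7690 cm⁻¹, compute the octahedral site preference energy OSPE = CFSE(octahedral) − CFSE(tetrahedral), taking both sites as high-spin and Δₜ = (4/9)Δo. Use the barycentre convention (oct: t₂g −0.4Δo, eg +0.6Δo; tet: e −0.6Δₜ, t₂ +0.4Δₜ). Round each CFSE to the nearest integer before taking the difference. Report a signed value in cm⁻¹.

Ti³⁺: group 4, so d-count = 4 − 3 = 1.
Octahedral (high-spin): t₂g¹ eg⁰, CFSE = 1(−0.4) + 0(+0.6) = -0.4Δo = -0.4 × 7690 = -3076 cm⁻¹.
In a tetrahedral site the filling is e¹ t₂⁰: CFSE(tet) = -0.6Δₜ = -0.6 × (4/9)(7690) = -2051 cm⁻¹.
Subtracting, OSPE = -3076 − (-2051) = -1025 cm⁻¹.

-1025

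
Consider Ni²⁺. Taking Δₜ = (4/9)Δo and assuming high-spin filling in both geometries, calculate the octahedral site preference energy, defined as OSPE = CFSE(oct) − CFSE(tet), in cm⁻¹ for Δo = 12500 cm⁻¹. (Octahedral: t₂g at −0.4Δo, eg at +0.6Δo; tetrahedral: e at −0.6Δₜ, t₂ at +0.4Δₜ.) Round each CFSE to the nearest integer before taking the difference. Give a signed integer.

-10556

Ni²⁺: group 10, so d-count = 10 − 2 = 8.
Octahedral (high-spin): t₂g⁶ eg², CFSE = 6(−0.4) + 2(+0.6) = -1.2Δo = -1.2 × 12500 = -15000 cm⁻¹.
Tetrahedral: e⁴ t₂⁴, CFSE = 4(−0.6) + 4(+0.4) = -0.8Δₜ = -0.8 × (4/9) × 12500 = -4444 cm⁻¹.
OSPE = -15000 − (-4444) = -10556 cm⁻¹.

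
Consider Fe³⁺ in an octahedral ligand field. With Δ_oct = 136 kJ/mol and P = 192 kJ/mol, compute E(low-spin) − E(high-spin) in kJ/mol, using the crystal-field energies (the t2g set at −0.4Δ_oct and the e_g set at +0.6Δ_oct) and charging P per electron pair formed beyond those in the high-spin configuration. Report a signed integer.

Fe³⁺: group 8, so d-count = 8 − 3 = 5.
High-spin d⁵ fills as t2g^3 e_g^2 with CFSE 3(−0.4) + 2(+0.6) = 0.0Δ_oct = 0 kJ/mol.
Low-spin: t2g^5 e_g^0, orbital CFSE = -2.0Δ_oct = -272 kJ/mol; plus 2 excess pairs × P = +384 kJ/mol; total 112 kJ/mol.
E(LS) − E(HS) = 112 − (0) = 112 kJ/mol.

112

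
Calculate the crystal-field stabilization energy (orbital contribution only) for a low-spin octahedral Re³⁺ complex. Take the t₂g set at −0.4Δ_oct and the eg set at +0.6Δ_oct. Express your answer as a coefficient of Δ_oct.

-1.6 Δ_oct

Group 7 minus oxidation state +3 gives a d⁴ configuration for Re³⁺.
Configuration: t₂g⁴ eg⁰.
CFSE = 4(-0.4Δ_oct) + 0(0.6Δ_oct) = -1.6Δ_oct + 0.0Δ_oct = -1.6Δ_oct.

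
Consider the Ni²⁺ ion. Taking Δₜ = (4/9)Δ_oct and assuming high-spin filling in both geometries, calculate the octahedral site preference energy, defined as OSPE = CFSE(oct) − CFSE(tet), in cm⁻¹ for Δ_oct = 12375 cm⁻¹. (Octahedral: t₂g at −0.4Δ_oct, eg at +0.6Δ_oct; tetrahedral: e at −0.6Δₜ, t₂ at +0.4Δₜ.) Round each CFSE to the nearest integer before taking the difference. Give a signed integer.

-10450

Group 10 minus oxidation state +2 gives a d⁸ configuration for Ni²⁺.
Octahedral high-spin t₂g⁶ eg²: CFSE = -1.2 × 12375 = -14850 cm⁻¹.
Tetrahedral e⁴ t₂⁴ gives -0.8Δₜ = -0.8 × (4/9) × 12375 = -4400 cm⁻¹.
Subtracting, OSPE = -14850 − (-4400) = -10450 cm⁻¹.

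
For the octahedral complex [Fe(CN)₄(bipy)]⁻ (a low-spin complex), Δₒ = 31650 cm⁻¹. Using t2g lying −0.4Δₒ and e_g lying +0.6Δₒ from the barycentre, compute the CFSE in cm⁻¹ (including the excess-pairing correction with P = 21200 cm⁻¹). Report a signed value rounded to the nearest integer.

-20900

Ligand charges: 4×(-1) from CN⁻ and 1×(+0) from bipy sum to -4; with overall charge -1, Fe is +3.
Fe is in group 8, so Fe³⁺ is d⁵ (8 − 3 = 5).
Electron filling gives t2g^5 e_g^0.
The orbital stabilization is -2.0Δₒ = -2.0 × 31650 = -63300 cm⁻¹.
Pairing penalty: 2 pairs vs 0 in the high-spin reference → 2 extra × P = 42400 cm⁻¹.
Net CFSE = -63300 + 42400 = -20900 cm⁻¹.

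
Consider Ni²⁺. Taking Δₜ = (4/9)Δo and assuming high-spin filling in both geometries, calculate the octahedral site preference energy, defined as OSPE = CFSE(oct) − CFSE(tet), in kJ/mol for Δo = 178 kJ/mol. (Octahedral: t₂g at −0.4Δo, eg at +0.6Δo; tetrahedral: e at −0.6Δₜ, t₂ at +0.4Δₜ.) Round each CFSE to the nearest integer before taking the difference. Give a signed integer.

-151

Ni²⁺: group 10, so d-count = 10 − 2 = 8.
Octahedral (high-spin): t₂g⁶ eg², CFSE = 6(−0.4) + 2(+0.6) = -1.2Δo = -1.2 × 178 = -214 kJ/mol.
Tetrahedral e⁴ t₂⁴ gives -0.8Δₜ = -0.8 × (4/9) × 178 = -63 kJ/mol.
Subtracting, OSPE = -214 − (-63) = -151 kJ/mol.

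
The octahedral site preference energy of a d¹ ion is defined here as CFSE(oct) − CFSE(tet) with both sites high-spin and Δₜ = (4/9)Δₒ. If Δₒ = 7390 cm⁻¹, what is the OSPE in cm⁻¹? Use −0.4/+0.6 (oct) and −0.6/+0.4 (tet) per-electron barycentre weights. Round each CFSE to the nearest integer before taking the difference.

Octahedral (high-spin): t2g^1 e_g^0, CFSE = 1(−0.4) + 0(+0.6) = -0.4Δₒ = -0.4 × 7390 = -2956 cm⁻¹.
Tetrahedral e^1 t2^0 gives -0.6Δₜ = -0.6 × (4/9) × 7390 = -1971 cm⁻¹.
OSPE = CFSE(oct) − CFSE(tet) = -2956 − (-1971) = -985 cm⁻¹.

-985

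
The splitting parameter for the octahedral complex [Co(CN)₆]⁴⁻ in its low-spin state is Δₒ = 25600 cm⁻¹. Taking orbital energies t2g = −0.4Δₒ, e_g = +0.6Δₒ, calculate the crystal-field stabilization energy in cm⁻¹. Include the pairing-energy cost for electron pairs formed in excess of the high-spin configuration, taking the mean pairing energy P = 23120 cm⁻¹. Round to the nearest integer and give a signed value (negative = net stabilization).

Each CN⁻ contributes -1; 6 × (-1) = -6. With overall charge -4, Co is in the +2 oxidation state.
Co is in group 9, so Co²⁺ is d⁷ (9 − 2 = 7).
Electron filling gives t2g^6 e_g^1.
CFSE(orbital) = 6×(-0.4Δₒ) + 1×(0.6Δₒ) = -1.8Δₒ; with Δₒ = 25600 cm⁻¹ that is -46080 cm⁻¹.
Pairing penalty: 3 pairs vs 2 in the high-spin reference → 1 extra × P = 23120 cm⁻¹.
Overall CFSE = -46080 + 23120 = -22960 cm⁻¹.

-22960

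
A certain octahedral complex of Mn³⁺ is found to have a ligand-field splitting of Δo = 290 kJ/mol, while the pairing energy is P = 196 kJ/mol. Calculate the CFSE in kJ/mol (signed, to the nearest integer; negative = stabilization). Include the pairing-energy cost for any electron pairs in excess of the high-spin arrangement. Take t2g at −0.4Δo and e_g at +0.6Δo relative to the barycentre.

-268

Mn sits in group 7; removing 3 electrons leaves Mn³⁺ with 7 − 3 = 4 d electrons.
Δo > P, so pairing is preferred: the ground state is low-spin.
Filling d⁴ accordingly: t2g^4 e_g^0.
Orbital CFSE = -1.6Δo = -1.6 × 290 = -464 kJ/mol.
Excess pairs vs high-spin: 1 − 0 = 1; pairing cost = +196 kJ/mol.
Net CFSE = -464 + 196 = -268 kJ/mol.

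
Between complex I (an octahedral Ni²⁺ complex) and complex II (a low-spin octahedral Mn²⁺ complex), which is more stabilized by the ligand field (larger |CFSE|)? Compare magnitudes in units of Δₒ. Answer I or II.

II

I: Group 10 minus oxidation state +2 gives a d⁸ configuration for Ni²⁺; For octahedral d⁸ the high- and low-spin configurations coincide; t₂g⁶ eg², CFSE = -1.2Δₒ.
II: Group 7 minus oxidation state +2 gives a d⁵ configuration for Mn²⁺; t₂g⁵ eg⁰, CFSE = -2.0Δₒ.
So II has the larger |CFSE|.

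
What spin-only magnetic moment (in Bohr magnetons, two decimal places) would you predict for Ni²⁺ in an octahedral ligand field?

2.83 Bohr magnetons

Ni²⁺: group 10, so d-count = 10 − 2 = 8.
For octahedral d⁸ the high- and low-spin configurations coincide.
Configuration: t₂g⁶ eg² → 2 unpaired electrons.
μ(spin-only) = √[2(2+2)] = √8 ≈ 2.83 Bohr magnetons.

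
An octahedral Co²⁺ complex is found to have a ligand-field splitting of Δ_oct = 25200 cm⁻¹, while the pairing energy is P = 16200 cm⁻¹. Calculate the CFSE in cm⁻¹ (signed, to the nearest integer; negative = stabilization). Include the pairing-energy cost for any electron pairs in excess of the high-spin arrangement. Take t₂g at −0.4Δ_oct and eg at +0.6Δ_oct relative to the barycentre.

-29160

Co sits in group 9; removing 2 electrons leaves Co²⁺ with 9 − 2 = 7 d electrons.
With Δ_oct > P the complex is low-spin.
That gives t₂g⁶ eg¹.
Orbital CFSE = -1.8Δ_oct = -1.8 × 25200 = -45360 cm⁻¹.
Excess pairs vs high-spin: 3 − 2 = 1; pairing cost = +16200 cm⁻¹.
Net CFSE = -45360 + 16200 = -29160 cm⁻¹.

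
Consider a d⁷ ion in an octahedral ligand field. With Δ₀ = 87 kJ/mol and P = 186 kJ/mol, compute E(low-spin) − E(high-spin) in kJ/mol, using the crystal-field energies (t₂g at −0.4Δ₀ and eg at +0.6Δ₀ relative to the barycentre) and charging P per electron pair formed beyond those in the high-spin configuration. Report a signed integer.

99

High-spin d⁷ fills as t₂g⁵ eg² with CFSE 5(−0.4) + 2(+0.6) = -0.8Δ₀ = -70 kJ/mol.
Low-spin: t₂g⁶ eg¹, orbital CFSE = -1.8Δ₀ = -157 kJ/mol; plus 1 excess pair × P = +186 kJ/mol; total 29 kJ/mol.
E(LS) − E(HS) = 29 − (-70) = 99 kJ/mol.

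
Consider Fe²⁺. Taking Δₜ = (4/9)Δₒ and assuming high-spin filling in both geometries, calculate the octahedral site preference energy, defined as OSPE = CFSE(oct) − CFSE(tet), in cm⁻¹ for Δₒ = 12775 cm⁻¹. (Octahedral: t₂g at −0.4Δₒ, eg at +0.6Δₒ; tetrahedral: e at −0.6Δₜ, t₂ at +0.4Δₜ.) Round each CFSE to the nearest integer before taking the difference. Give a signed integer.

-1703

Group 8 minus oxidation state +2 gives a d⁶ configuration for Fe²⁺.
Octahedral (high-spin): t2g^4 e_g^2, CFSE = 4(−0.4) + 2(+0.6) = -0.4Δₒ = -0.4 × 12775 = -5110 cm⁻¹.
Tetrahedral: e^3 t2^3, CFSE = 3(−0.6) + 3(+0.4) = -0.6Δₜ = -0.6 × (4/9) × 12775 = -3407 cm⁻¹.
OSPE = -5110 − (-3407) = -1703 cm⁻¹.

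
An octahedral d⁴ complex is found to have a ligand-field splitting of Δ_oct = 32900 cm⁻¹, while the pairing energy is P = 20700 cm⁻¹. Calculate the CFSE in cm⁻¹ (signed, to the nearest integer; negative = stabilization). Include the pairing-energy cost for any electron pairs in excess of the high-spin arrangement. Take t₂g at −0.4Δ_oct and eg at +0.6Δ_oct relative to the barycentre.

Δ_oct > P, so pairing is preferred: the ground state is low-spin.
That gives t₂g⁴ eg⁰.
Orbital CFSE = -1.6Δ_oct = -1.6 × 32900 = -52640 cm⁻¹.
Excess pairs vs high-spin: 1 − 0 = 1; pairing cost = +20700 cm⁻¹.
Net CFSE = -52640 + 20700 = -31940 cm⁻¹.

-31940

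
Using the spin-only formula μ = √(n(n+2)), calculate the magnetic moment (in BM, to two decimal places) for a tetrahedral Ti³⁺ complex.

1.73 BM

Ti sits in group 4; removing 3 electrons leaves Ti³⁺ with 4 − 3 = 1 d electrons.
With tetrahedral geometry the complex is necessarily high-spin.
Configuration: e¹ t₂⁰ → 1 unpaired electron.
μ(spin-only) = √[1(1+2)] = √3 ≈ 1.73 BM.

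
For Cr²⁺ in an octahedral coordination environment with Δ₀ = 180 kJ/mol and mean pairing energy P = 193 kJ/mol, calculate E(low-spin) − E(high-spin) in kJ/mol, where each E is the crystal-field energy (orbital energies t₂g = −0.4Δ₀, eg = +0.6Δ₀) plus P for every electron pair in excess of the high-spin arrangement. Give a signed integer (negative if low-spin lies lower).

Group 6 minus oxidation state +2 gives a d⁴ configuration for Cr²⁺.
High-spin: t₂g³ eg¹, CFSE = -0.6Δ₀ = -108 kJ/mol.
For low-spin the configuration is t₂g⁴ eg⁰: orbital energy -1.6 × 180 = -288 kJ/mol, and 1 additional pair relative to high-spin adds 193 kJ/mol, giving -95 kJ/mol.
Thus E(LS) − E(HS) = 13 kJ/mol.

13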